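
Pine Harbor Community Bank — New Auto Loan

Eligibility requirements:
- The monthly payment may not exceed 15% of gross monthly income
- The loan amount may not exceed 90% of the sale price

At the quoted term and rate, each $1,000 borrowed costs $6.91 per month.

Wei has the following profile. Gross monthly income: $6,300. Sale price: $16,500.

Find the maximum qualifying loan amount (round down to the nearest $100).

$14,800

Payment cap: 15% × $6,300 = $945/month.
At $6.91 per $1,000, that supports 945/6.91 × 1,000 ≈ $136,758 → $136,700.
LTV cap: 90% × $16,500 = $14,850 → $14,800.
Binding constraint: loan-to-value.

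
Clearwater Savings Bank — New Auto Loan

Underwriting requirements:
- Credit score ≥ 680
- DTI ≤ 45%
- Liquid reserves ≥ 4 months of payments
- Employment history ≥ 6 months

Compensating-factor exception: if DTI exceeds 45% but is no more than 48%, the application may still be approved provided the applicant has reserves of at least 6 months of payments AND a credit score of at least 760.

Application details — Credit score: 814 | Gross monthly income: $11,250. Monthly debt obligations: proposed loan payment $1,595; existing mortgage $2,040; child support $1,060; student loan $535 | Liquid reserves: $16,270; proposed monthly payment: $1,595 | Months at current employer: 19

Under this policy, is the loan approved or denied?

Approved

Credit score 814 ≥ 680 (meets base)
Total debts = (1,595 + 2,040 + 1,060 + 535) = 5,230. DTI: 5,230 ÷ 11,250 = 46.5%, over the 45% base limit.
Reserves = 16,270/1,595 = 10.2 months ≥ 4
Employment 19 ≥ 6 months
DTI 46.5% is within the 45%–48% exception band; checking compensating factors.
Override check — reserves: 10.2 mo (ok); score: 814 (ok).
Both override conditions satisfied; DTI exception granted.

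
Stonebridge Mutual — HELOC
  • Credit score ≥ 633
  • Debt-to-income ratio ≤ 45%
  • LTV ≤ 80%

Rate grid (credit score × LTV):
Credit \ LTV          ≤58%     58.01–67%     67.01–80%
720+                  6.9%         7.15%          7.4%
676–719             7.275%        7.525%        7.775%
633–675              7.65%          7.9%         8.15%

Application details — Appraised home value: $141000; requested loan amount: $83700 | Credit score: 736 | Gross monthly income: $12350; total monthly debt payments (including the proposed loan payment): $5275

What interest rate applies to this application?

7.15%

Credit score 736 ≥ 633; DTI = 5,275/12,350 = 42.7% ≤ 45%
Loan-to-value = 83,700/141,000 = 59.4% — pass (80% max)
Row: 736 falls in 720+. Column: 59.4% falls in 58.01–67%. Rate = 7.15%.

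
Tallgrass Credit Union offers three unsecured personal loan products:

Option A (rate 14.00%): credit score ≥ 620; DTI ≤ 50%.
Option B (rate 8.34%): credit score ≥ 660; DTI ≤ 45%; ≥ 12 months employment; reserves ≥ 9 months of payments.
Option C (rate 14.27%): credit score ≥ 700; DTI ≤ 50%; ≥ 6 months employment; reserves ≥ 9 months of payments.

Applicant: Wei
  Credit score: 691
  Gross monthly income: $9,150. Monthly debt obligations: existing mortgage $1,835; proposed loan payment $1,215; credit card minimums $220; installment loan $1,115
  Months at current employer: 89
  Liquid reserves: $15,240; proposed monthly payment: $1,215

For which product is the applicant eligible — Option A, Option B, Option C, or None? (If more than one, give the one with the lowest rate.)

Option A

Total debts = (1,835 + 1,215 + 220 + 1,115) = 4,385; DTI = 4,385/9,150 = 47.9%.
Reserves = 15,240/1,215 = 12.5 months.
Option A: score 691 ≥ 620; DTI 47.9% ≤ 50% → qualifies.
Option B: score 691 ≥ 660; DTI 47.9% > 45%; employment 89 ≥ 12 mo; reserves 12.5 ≥ 9 mo → does not qualify.
Option C: score 691 < 700; DTI 47.9% ≤ 50%; employment 89 ≥ 6 mo; reserves 12.5 ≥ 9 mo → does not qualify.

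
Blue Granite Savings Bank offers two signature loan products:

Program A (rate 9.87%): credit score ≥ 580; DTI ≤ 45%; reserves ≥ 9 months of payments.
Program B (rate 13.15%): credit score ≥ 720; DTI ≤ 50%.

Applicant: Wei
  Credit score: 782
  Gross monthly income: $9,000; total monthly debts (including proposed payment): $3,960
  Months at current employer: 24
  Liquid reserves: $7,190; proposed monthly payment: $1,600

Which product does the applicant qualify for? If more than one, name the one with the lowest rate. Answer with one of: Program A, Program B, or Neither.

DTI = 3,960/9,000 = 44%.
Reserves = 7,190/1,600 = 4.5 months.
Program A: score 782 ≥ 580; DTI 44% ≤ 45%; reserves 4.5 < 9 mo → does not qualify.
Program B: score 782 ≥ 720; DTI 44% ≤ 50% → qualifies.

Program B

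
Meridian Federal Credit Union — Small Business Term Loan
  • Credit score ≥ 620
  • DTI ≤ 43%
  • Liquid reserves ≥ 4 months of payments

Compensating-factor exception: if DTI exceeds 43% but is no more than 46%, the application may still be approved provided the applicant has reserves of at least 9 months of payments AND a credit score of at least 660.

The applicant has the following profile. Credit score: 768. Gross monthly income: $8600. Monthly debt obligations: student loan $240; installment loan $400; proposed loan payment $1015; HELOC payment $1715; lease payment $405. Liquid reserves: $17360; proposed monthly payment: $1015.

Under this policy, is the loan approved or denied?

Credit score 768 ≥ 620 (meets base)
Total debts = (240 + 400 + 1,015 + 1,715 + 405) = 3,775. DTI = 3,775/8,600 = 43.9% > 43% — standard DTI limit exceeded.
Liquid reserves cover 17,360/1,015 = 17.1 months — ≥ 4 required
DTI 43.9% is within the 43%–46% exception band; checking compensating factors.
Reserves 17.1 ≥ 9 months; credit score 768 ≥ 660.
Both compensating conditions met → exception applies.

Approved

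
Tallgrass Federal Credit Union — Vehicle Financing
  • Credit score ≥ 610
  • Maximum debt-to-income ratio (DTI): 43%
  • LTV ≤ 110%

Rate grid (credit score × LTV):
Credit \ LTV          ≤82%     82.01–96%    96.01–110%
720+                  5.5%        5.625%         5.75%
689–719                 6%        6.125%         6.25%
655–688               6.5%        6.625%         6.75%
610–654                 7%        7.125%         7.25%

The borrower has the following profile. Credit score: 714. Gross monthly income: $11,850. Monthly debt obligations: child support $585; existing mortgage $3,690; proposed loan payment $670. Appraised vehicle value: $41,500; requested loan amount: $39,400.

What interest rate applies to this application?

6.125%

Credit score 714 ≥ 610; Total monthly debts = (585 + 3,690 + 670) = 4,945. DTI: 4,945 ÷ 11,850 = 41.7%, within the 43% cap
LTV = 39,400/41,500 = 94.9% ≤ 110%
Row: 714 falls in 689–719. Column: 94.9% falls in 82.01–96%. Rate = 6.125%.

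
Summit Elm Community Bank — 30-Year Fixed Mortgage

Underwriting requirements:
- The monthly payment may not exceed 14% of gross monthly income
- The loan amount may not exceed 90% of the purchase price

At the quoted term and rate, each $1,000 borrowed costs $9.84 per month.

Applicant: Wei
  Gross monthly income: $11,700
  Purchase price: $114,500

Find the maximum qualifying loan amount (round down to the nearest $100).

Payment cap: 14% × $11,700 = $1,638/month.
At $9.84 per $1,000, that supports 1,638/9.84 × 1,000 ≈ $166,463 → $166,400.
LTV cap: 90% × $114,500 = $103,050 → $103,000.
Binding constraint: loan-to-value.

$103,000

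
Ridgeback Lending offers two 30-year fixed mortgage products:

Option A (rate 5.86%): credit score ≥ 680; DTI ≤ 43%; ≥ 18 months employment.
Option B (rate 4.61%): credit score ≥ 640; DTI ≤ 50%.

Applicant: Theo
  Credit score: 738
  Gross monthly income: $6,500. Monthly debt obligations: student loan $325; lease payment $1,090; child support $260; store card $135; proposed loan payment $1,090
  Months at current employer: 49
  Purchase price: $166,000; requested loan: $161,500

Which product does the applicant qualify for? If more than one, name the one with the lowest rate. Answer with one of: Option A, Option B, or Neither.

Option B

Total debts = (325 + 1,090 + 260 + 135 + 1,090) = 2,900; DTI = 2,900/6,500 = 44.6%.
LTV = 161,500/166,000 = 97.3%.
Option A: score 738 ≥ 680; DTI 44.6% > 43%; employment 49 ≥ 18 mo → does not qualify.
Option B: score 738 ≥ 640; DTI 44.6% ≤ 50% → qualifies.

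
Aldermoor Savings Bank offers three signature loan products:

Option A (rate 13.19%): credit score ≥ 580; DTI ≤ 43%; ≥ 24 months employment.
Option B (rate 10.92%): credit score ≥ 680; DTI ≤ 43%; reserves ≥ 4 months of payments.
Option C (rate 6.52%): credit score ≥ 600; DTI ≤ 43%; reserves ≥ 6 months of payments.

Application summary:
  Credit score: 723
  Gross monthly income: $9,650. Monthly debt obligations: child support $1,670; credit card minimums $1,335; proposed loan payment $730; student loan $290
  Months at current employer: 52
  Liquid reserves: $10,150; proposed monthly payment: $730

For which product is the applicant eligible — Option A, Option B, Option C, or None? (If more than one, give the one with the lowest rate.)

Total debts = (1,670 + 1,335 + 730 + 290) = 4,025; DTI = 4,025/9,650 = 41.7%.
Reserves = 10,150/730 = 13.9 months.
Option A: score 723 ≥ 580; DTI 41.7% ≤ 43%; employment 52 ≥ 24 mo → qualifies.
Option B: score 723 ≥ 680; DTI 41.7% ≤ 43%; reserves 13.9 ≥ 4 mo → qualifies.
Option C: score 723 ≥ 600; DTI 41.7% ≤ 43%; reserves 13.9 ≥ 6 mo → qualifies.
Qualifying: Option A, Option B, Option C. Lowest rate is 6.52% → Option C.

Option C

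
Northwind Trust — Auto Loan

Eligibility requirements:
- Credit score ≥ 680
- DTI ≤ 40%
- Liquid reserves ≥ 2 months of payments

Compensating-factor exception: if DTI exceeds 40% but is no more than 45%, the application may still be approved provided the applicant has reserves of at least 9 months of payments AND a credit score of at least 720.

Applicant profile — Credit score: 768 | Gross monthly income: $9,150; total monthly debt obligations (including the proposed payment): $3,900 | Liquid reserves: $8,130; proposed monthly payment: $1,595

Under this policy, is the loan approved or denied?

Denied

Credit score 768 ≥ 680 (meets base)
DTI: 3,900 ÷ 9,150 = 42.6%, over the 40% base limit.
Reserves = 8,130/1,595 = 5.1 months ≥ 2
DTI 42.6% is within the 40%–45% exception band; checking compensating factors.
Reserves 5.1 < 9 months; credit score 768 ≥ 720.
Override conditions not both satisfied; exception does not apply.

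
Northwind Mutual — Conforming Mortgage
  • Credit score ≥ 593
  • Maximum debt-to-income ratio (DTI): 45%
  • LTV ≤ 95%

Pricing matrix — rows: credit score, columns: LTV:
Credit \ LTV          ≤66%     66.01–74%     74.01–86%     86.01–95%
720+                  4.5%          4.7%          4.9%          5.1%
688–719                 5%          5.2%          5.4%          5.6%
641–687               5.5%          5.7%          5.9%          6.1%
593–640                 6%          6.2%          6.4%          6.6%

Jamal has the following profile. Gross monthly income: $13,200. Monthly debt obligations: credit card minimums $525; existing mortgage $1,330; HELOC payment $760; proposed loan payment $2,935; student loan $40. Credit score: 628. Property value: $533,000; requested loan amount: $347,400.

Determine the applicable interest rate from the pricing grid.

6%

Credit score 628 ≥ 593; Total monthly debts = (525 + 1,330 + 760 + 2,935 + 40) = 5,590. Debt-to-income = 5,590/13,200 = 42.3% — meets 45% limit
LTV = 347,400/533,000 = 65.2% ≤ 95%
Row: 628 falls in 593–640. Column: 65.2% falls in ≤66%. Rate = 6%.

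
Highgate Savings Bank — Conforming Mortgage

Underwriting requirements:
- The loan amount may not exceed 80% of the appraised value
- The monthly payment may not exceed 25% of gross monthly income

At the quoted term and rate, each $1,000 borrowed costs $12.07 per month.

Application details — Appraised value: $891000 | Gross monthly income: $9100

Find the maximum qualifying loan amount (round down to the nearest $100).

$188,400

Payment cap: 25% × $9,100 = $2,275/month.
At $12.07 per $1,000, that supports 2,275/12.07 × 1,000 ≈ $188,483 → $188,400.
LTV cap: 80% × $891,000 = $712,800 → $712,800.
Binding constraint: payment-to-income.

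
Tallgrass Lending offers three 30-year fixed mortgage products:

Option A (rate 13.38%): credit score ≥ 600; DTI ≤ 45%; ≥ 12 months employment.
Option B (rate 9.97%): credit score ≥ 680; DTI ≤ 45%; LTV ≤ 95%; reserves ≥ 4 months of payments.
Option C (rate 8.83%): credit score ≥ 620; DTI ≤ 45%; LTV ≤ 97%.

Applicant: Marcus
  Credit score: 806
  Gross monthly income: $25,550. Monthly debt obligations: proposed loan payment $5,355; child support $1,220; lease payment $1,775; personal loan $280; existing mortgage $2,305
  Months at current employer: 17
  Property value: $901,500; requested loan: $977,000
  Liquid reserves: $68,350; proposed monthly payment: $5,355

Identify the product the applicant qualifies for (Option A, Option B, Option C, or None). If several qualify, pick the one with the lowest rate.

Total debts = (5,355 + 1,220 + 1,775 + 280 + 2,305) = 10,935; DTI = 10,935/25,550 = 42.8%.
LTV = 977,000/901,500 = 108.4%.
Reserves = 68,350/5,355 = 12.8 months.
Option A: score 806 ≥ 600; DTI 42.8% ≤ 45%; employment 17 ≥ 12 mo → qualifies.
Option B: score 806 ≥ 680; DTI 42.8% ≤ 45%; LTV 108.4% > 95%; reserves 12.8 ≥ 4 mo → does not qualify.
Option C: score 806 ≥ 620; DTI 42.8% ≤ 45%; LTV 108.4% > 97% → does not qualify.

Option A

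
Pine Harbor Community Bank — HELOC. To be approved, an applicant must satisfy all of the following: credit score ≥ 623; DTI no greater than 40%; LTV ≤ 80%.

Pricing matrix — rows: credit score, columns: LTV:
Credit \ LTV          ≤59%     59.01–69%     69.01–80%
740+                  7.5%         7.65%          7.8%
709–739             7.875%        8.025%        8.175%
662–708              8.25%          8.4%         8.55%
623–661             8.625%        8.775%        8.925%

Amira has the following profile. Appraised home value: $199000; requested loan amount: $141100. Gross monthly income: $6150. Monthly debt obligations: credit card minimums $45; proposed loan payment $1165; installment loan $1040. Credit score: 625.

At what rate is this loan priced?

Credit score 625 ≥ 623; Total monthly debts = (45 + 1,165 + 1,040) = 2,250. Debt-to-income = 2,250/6,150 = 36.6% — meets 40% limit
Loan-to-value = 141,100/199,000 = 70.9% — pass (80% max)
Score 625 is in the 623–661 band; LTV 70.9% is in the 69.01–80% band → 8.925%.

8.925%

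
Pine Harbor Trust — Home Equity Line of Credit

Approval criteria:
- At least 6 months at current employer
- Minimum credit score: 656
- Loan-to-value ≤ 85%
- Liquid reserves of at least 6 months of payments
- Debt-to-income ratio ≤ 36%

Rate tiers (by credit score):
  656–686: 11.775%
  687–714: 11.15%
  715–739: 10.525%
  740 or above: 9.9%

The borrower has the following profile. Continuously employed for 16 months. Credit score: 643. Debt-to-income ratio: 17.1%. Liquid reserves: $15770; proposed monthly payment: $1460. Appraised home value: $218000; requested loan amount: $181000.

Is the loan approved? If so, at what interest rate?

Denied

Credit score 643 < 656 (below minimum)
Reserves: 15,770 ÷ 1,460 = 10.8 months (meets 6-month minimum)
Debt-to-income 17.1% vs 36% cap — pass
LTV: 181,000 ÷ 218,000 = 83%, within 85% cap
Employment 16 ≥ 6 months
Not all requirements met → denied.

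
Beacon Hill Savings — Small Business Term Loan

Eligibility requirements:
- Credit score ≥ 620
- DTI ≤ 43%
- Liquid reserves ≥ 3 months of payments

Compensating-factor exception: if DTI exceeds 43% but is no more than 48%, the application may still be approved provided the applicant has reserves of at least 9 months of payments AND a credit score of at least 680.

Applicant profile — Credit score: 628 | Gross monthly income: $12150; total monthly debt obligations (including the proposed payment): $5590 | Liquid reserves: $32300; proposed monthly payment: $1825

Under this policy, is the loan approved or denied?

Denied

Credit score 628 ≥ 620 (meets base)
DTI = 5,590/12,150 = 46% > 43% — standard DTI limit exceeded.
Liquid reserves cover 32,300/1,825 = 17.7 months — ≥ 3 required
46% falls in the override range (43%–48%), so the compensating-factor test applies.
Reserves 17.7 ≥ 9 months; credit score 628 < 680.
Compensating-factor requirement not fully met.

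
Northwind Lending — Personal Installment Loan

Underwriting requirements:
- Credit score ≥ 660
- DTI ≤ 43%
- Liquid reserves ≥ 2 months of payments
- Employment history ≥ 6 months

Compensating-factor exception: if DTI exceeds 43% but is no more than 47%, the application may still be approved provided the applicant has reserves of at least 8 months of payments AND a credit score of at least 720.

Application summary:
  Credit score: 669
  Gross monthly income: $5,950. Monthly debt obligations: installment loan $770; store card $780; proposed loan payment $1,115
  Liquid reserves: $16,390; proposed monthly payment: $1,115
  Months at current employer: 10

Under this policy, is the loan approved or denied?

Credit score 669 ≥ 660 (meets base)
Total debts = (770 + 780 + 1,115) = 2,665. DTI: 2,665 ÷ 5,950 = 44.8%, over the 43% base limit.
Liquid reserves cover 16,390/1,115 = 14.7 months — ≥ 2 required
Employment 10 ≥ 6 months
DTI 44.8% is within the 43%–47% exception band; checking compensating factors.
Reserves 14.7 ≥ 8 months; credit score 669 < 720.
Compensating-factor requirement not fully met.

Denied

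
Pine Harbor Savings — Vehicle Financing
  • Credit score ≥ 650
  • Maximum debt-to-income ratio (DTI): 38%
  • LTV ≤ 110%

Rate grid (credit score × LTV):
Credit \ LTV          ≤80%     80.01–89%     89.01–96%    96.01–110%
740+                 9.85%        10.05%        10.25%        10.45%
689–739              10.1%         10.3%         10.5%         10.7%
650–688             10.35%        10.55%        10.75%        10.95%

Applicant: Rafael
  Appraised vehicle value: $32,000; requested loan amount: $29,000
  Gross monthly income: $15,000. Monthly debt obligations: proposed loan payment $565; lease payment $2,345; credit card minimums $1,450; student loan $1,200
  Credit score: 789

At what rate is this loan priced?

10.25%

Credit score 789 ≥ 650; Total monthly debts = (565 + 2,345 + 1,450 + 1,200) = 5,560. DTI = 5,560/15,000 = 37.1% ≤ 38%
Loan-to-value = 29,000/32,000 = 90.6% — pass (110% max)
Credit 789 → row 740+; LTV 90.6% → column 89.01–96%. Grid cell → 10.25%.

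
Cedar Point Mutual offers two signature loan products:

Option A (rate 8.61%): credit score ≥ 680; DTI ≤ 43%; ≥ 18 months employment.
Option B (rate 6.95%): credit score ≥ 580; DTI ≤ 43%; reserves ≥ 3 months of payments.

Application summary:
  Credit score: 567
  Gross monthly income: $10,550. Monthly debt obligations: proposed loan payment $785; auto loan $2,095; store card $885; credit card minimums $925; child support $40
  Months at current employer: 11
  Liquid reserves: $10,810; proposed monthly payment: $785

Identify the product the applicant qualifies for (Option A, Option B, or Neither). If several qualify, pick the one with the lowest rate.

Neither

Total debts = (785 + 2,095 + 885 + 925 + 40) = 4,730; DTI = 4,730/10,550 = 44.8%.
Reserves = 10,810/785 = 13.8 months.
Option A: score 567 < 680; DTI 44.8% > 43%; employment 11 < 18 mo → does not qualify.
Option B: score 567 < 580; DTI 44.8% > 43%; reserves 13.8 ≥ 3 mo → does not qualify.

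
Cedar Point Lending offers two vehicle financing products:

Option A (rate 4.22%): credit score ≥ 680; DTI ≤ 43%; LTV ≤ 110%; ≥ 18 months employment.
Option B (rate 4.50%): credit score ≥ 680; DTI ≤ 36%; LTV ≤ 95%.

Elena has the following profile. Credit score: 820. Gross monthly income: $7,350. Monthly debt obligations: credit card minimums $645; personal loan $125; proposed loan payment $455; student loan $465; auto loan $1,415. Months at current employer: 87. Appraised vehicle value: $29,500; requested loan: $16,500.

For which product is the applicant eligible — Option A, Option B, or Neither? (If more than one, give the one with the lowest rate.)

Option A

Total debts = (645 + 125 + 455 + 465 + 1,415) = 3,105; DTI = 3,105/7,350 = 42.2%.
LTV = 16,500/29,500 = 55.9%.
Option A: score 820 ≥ 680; DTI 42.2% ≤ 43%; LTV 55.9% ≤ 110%; employment 87 ≥ 18 mo → qualifies.
Option B: score 820 ≥ 680; DTI 42.2% > 36%; LTV 55.9% ≤ 95% → does not qualify.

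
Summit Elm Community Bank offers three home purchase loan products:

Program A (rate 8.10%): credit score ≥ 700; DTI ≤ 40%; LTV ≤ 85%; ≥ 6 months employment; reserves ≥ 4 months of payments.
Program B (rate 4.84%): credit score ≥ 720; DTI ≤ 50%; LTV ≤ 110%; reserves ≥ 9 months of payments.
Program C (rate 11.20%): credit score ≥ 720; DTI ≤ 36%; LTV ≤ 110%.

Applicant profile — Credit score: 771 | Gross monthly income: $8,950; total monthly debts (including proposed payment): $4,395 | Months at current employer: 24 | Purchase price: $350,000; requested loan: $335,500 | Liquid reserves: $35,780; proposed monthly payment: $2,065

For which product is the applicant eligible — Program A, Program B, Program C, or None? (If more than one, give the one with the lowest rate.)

DTI = 4,395/8,950 = 49.1%.
LTV = 335,500/350,000 = 95.9%.
Reserves = 35,780/2,065 = 17.3 months.
Program A: score 771 ≥ 700; DTI 49.1% > 40%; LTV 95.9% > 85%; employment 24 ≥ 6 mo; reserves 17.3 ≥ 4 mo → does not qualify.
Program B: score 771 ≥ 720; DTI 49.1% ≤ 50%; LTV 95.9% ≤ 110%; reserves 17.3 ≥ 9 mo → qualifies.
Program C: score 771 ≥ 720; DTI 49.1% > 36%; LTV 95.9% ≤ 110% → does not qualify.

Program B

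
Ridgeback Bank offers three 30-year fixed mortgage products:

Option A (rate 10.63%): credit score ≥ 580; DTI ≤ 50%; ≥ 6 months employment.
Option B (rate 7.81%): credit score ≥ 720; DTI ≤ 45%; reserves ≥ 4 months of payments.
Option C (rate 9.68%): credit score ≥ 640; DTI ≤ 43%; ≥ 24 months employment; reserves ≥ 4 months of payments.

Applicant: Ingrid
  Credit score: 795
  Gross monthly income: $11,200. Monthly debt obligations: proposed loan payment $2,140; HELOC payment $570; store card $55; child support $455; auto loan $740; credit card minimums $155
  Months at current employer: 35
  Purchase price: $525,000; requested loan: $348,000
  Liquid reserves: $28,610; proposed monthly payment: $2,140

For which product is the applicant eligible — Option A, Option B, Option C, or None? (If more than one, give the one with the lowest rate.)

Option B

Total debts = (2,140 + 570 + 55 + 455 + 740 + 155) = 4,115; DTI = 4,115/11,200 = 36.7%.
LTV = 348,000/525,000 = 66.3%.
Reserves = 28,610/2,140 = 13.4 months.
Option A: score 795 ≥ 580; DTI 36.7% ≤ 50%; employment 35 ≥ 6 mo → qualifies.
Option B: score 795 ≥ 720; DTI 36.7% ≤ 45%; reserves 13.4 ≥ 4 mo → qualifies.
Option C: score 795 ≥ 640; DTI 36.7% ≤ 43%; employment 35 ≥ 24 mo; reserves 13.4 ≥ 4 mo → qualifies.
Qualifying: Option A, Option B, Option C. Lowest rate is 7.81% → Option B.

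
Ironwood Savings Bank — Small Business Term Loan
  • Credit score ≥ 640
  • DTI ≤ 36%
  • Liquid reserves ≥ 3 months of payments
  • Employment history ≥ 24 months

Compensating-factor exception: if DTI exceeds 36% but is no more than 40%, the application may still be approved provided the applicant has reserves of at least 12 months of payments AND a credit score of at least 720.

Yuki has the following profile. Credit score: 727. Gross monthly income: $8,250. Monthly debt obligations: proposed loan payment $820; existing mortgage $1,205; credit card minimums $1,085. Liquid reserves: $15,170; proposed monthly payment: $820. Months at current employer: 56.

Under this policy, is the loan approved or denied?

Credit score 727 ≥ 640 (meets base)
Total debts = (820 + 1,205 + 1,085) = 3,110. DTI: 3,110 ÷ 8,250 = 37.7%, over the 36% base limit.
Liquid reserves cover 15,170/820 = 18.5 months — ≥ 3 required
Employment 56 ≥ 24 months
37.7% falls in the override range (36%–40%), so the compensating-factor test applies.
Override check — reserves: 18.5 mo (ok); score: 727 (ok).
Both compensating conditions met → exception applies.

Approved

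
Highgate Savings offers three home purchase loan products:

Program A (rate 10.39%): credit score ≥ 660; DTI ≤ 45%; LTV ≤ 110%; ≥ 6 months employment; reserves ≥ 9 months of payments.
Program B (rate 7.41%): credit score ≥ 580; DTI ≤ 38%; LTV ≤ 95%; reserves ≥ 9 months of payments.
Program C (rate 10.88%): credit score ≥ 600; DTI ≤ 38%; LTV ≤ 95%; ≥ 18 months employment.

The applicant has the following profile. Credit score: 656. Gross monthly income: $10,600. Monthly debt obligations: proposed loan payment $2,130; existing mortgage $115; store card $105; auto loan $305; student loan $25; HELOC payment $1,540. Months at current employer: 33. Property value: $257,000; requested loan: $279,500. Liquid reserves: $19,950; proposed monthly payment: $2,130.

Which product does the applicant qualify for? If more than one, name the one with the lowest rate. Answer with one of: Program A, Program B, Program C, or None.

Total debts = (2,130 + 115 + 105 + 305 + 25 + 1,540) = 4,220; DTI = 4,220/10,600 = 39.8%.
LTV = 279,500/257,000 = 108.8%.
Reserves = 19,950/2,130 = 9.4 months.
Program A: score 656 < 660; DTI 39.8% ≤ 45%; LTV 108.8% ≤ 110%; employment 33 ≥ 6 mo; reserves 9.4 ≥ 9 mo → does not qualify.
Program B: score 656 ≥ 580; DTI 39.8% > 38%; LTV 108.8% > 95%; reserves 9.4 ≥ 9 mo → does not qualify.
Program C: score 656 ≥ 600; DTI 39.8% > 38%; LTV 108.8% > 95%; employment 33 ≥ 18 mo → does not qualify.

None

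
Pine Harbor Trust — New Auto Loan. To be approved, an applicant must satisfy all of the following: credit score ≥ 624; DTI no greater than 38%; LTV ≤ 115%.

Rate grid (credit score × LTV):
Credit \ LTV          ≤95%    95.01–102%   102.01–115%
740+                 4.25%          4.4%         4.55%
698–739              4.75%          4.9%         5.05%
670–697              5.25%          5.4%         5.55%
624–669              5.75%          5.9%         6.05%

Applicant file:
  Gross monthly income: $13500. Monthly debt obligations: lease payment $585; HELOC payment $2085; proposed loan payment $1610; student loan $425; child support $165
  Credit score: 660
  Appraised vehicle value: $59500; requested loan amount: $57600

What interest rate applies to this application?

Credit score 660 ≥ 624; Total monthly debts = (585 + 2,085 + 1,610 + 425 + 165) = 4,870. DTI: 4,870 ÷ 13,500 = 36.1%, within the 38% cap
Loan-to-value = 57,600/59,500 = 96.8% — pass (115% max)
Row: 660 falls in 624–669. Column: 96.8% falls in 95.01–102%. Rate = 5.9%.

5.9%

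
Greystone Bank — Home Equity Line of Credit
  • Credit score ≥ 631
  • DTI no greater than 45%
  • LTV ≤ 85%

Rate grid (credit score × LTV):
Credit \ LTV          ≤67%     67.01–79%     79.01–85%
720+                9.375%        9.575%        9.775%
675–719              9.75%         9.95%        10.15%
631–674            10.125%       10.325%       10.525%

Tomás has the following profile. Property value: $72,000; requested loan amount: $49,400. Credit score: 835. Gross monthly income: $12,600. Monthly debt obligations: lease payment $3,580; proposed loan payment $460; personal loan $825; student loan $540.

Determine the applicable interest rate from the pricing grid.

Credit score 835 ≥ 631; Total monthly debts = (3,580 + 460 + 825 + 540) = 5,405. DTI = 5,405/12,600 = 42.9% ≤ 45%
LTV: 49,400 ÷ 72,000 = 68.6%, within 85% cap
Credit 835 → row 720+; LTV 68.6% → column 67.01–79%. Grid cell → 9.575%.

9.575%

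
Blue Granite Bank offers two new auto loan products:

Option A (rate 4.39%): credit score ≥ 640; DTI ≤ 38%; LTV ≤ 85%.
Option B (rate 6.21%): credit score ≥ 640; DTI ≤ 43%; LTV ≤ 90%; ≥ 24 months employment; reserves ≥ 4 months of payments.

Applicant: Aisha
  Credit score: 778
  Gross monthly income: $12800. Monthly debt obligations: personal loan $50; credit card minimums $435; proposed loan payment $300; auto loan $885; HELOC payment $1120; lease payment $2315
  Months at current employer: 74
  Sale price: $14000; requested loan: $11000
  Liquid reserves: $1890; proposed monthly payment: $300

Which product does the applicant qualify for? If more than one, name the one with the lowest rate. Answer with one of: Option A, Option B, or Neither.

Option B

Total debts = (50 + 435 + 300 + 885 + 1,120 + 2,315) = 5,105; DTI = 5,105/12,800 = 39.9%.
LTV = 11,000/14,000 = 78.6%.
Reserves = 1,890/300 = 6.3 months.
Option A: score 778 ≥ 640; DTI 39.9% > 38%; LTV 78.6% ≤ 85% → does not qualify.
Option B: score 778 ≥ 640; DTI 39.9% ≤ 43%; LTV 78.6% ≤ 90%; employment 74 ≥ 24 mo; reserves 6.3 ≥ 4 mo → qualifies.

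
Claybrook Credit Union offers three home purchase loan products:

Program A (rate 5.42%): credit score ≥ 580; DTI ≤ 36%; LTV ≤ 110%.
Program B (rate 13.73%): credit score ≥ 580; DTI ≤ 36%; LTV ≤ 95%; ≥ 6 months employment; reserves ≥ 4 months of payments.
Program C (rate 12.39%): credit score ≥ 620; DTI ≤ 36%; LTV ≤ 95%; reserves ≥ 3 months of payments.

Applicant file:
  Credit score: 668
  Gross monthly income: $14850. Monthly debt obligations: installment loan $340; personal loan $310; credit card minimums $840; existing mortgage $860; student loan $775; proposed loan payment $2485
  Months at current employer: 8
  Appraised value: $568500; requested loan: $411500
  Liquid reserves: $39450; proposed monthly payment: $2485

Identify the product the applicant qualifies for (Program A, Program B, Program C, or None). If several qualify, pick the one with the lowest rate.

Total debts = (340 + 310 + 840 + 860 + 775 + 2,485) = 5,610; DTI = 5,610/14,850 = 37.8%.
LTV = 411,500/568,500 = 72.4%.
Reserves = 39,450/2,485 = 15.9 months.
Program A: score 668 ≥ 580; DTI 37.8% > 36%; LTV 72.4% ≤ 110% → does not qualify.
Program B: score 668 ≥ 580; DTI 37.8% > 36%; LTV 72.4% ≤ 95%; employment 8 ≥ 6 mo; reserves 15.9 ≥ 4 mo → does not qualify.
Program C: score 668 ≥ 620; DTI 37.8% > 36%; LTV 72.4% ≤ 95%; reserves 15.9 ≥ 3 mo → does not qualify.

None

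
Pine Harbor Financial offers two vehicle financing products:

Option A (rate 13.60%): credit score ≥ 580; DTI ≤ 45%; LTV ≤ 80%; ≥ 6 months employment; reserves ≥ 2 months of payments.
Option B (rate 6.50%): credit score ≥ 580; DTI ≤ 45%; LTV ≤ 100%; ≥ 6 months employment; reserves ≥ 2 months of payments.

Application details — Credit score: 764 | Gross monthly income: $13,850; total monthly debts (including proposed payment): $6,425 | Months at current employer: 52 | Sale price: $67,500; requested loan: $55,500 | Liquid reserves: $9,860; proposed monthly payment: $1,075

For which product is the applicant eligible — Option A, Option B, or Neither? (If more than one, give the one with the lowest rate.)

Neither

DTI = 6,425/13,850 = 46.4%.
LTV = 55,500/67,500 = 82.2%.
Reserves = 9,860/1,075 = 9.2 months.
Option A: score 764 ≥ 580; DTI 46.4% > 45%; LTV 82.2% > 80%; employment 52 ≥ 6 mo; reserves 9.2 ≥ 2 mo → does not qualify.
Option B: score 764 ≥ 580; DTI 46.4% > 45%; LTV 82.2% ≤ 100%; employment 52 ≥ 6 mo; reserves 9.2 ≥ 2 mo → does not qualify.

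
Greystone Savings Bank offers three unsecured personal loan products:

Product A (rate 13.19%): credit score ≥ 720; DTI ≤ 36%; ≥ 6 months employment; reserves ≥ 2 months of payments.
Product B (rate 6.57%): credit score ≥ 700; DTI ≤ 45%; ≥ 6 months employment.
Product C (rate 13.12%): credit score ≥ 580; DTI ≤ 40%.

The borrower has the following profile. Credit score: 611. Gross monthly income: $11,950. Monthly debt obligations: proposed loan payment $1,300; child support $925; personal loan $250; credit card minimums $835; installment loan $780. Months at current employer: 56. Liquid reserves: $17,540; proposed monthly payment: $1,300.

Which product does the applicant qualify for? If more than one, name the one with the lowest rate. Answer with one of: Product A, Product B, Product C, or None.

Product C

Total debts = (1,300 + 925 + 250 + 835 + 780) = 4,090; DTI = 4,090/11,950 = 34.2%.
Reserves = 17,540/1,300 = 13.5 months.
Product A: score 611 < 720; DTI 34.2% ≤ 36%; employment 56 ≥ 6 mo; reserves 13.5 ≥ 2 mo → does not qualify.
Product B: score 611 < 700; DTI 34.2% ≤ 45%; employment 56 ≥ 6 mo → does not qualify.
Product C: score 611 ≥ 580; DTI 34.2% ≤ 40% → qualifies.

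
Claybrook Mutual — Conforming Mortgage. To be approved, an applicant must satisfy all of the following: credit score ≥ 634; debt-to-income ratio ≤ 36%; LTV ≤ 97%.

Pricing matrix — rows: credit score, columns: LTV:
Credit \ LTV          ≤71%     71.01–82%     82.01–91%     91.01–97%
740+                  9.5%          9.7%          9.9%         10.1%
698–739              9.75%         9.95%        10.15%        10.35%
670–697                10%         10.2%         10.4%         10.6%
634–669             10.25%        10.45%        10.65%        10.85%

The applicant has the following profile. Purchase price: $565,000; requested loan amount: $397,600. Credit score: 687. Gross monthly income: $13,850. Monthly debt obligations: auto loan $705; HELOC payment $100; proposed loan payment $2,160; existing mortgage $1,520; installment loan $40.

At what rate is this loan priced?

Credit score 687 ≥ 634; Total monthly debts = (705 + 100 + 2,160 + 1,520 + 40) = 4,525. Debt-to-income = 4,525/13,850 = 32.7% — meets 36% limit
Loan-to-value = 397,600/565,000 = 70.4% — pass (97% max)
Credit 687 → row 670–697; LTV 70.4% → column ≤71%. Grid cell → 10%.

10%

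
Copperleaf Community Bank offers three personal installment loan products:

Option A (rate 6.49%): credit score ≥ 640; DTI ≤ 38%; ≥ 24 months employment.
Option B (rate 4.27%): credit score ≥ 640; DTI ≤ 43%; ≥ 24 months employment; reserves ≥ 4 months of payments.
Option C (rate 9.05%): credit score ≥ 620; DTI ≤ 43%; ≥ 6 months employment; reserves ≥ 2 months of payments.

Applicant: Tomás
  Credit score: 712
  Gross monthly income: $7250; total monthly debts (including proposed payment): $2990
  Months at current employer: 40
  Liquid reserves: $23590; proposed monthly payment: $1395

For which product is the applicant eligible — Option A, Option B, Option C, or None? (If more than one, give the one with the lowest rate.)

DTI = 2,990/7,250 = 41.2%.
Reserves = 23,590/1,395 = 16.9 months.
Option A: score 712 ≥ 640; DTI 41.2% > 38%; employment 40 ≥ 24 mo → does not qualify.
Option B: score 712 ≥ 640; DTI 41.2% ≤ 43%; employment 40 ≥ 24 mo; reserves 16.9 ≥ 4 mo → qualifies.
Option C: score 712 ≥ 620; DTI 41.2% ≤ 43%; employment 40 ≥ 6 mo; reserves 16.9 ≥ 2 mo → qualifies.
Qualifying: Option B, Option C. Lowest rate is 4.27% → Option B.

Option B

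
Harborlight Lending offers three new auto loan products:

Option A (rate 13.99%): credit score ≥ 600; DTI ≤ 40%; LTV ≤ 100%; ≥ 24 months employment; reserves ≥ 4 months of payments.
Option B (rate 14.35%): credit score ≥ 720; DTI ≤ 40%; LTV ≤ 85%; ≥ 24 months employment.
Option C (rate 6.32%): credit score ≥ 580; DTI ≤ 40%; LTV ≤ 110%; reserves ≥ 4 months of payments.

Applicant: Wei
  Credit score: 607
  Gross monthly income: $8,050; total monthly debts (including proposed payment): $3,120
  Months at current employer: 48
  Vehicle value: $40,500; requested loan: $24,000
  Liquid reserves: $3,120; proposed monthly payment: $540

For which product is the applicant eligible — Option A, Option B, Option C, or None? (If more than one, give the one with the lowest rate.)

Option C

DTI = 3,120/8,050 = 38.8%.
LTV = 24,000/40,500 = 59.3%.
Reserves = 3,120/540 = 5.8 months.
Option A: score 607 ≥ 600; DTI 38.8% ≤ 40%; LTV 59.3% ≤ 100%; employment 48 ≥ 24 mo; reserves 5.8 ≥ 4 mo → qualifies.
Option B: score 607 < 720; DTI 38.8% ≤ 40%; LTV 59.3% ≤ 85%; employment 48 ≥ 24 mo → does not qualify.
Option C: score 607 ≥ 580; DTI 38.8% ≤ 40%; LTV 59.3% ≤ 110%; reserves 5.8 ≥ 4 mo → qualifies.
Qualifying: Option A, Option C. Lowest rate is 6.32% → Option C.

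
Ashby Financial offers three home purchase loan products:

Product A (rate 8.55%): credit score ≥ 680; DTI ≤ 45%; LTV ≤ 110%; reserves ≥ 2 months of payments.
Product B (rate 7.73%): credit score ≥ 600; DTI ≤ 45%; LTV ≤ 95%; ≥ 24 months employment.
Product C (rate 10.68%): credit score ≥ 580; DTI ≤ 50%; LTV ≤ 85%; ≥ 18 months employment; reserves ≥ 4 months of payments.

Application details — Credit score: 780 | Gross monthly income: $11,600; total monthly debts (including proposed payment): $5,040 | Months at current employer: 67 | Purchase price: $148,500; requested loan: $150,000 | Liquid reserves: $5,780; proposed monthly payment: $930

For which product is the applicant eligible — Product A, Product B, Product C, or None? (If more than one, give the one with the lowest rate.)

Product A

DTI = 5,040/11,600 = 43.4%.
LTV = 150,000/148,500 = 101%.
Reserves = 5,780/930 = 6.2 months.
Product A: score 780 ≥ 680; DTI 43.4% ≤ 45%; LTV 101% ≤ 110%; reserves 6.2 ≥ 2 mo → qualifies.
Product B: score 780 ≥ 600; DTI 43.4% ≤ 45%; LTV 101% > 95%; employment 67 ≥ 24 mo → does not qualify.
Product C: score 780 ≥ 580; DTI 43.4% ≤ 50%; LTV 101% > 85%; employment 67 ≥ 18 mo; reserves 6.2 ≥ 4 mo → does not qualify.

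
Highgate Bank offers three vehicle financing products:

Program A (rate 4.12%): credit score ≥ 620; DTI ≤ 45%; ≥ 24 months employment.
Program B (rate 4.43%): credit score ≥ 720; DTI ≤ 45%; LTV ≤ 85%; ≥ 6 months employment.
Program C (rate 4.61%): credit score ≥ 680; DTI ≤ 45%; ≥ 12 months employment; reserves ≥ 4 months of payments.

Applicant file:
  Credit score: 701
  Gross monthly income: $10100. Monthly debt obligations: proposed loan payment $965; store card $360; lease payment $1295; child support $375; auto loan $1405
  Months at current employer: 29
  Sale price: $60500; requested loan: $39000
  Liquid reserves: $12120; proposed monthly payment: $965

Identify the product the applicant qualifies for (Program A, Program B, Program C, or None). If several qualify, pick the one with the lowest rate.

Total debts = (965 + 360 + 1,295 + 375 + 1,405) = 4,400; DTI = 4,400/10,100 = 43.6%.
LTV = 39,000/60,500 = 64.5%.
Reserves = 12,120/965 = 12.6 months.
Program A: score 701 ≥ 620; DTI 43.6% ≤ 45%; employment 29 ≥ 24 mo → qualifies.
Program B: score 701 < 720; DTI 43.6% ≤ 45%; LTV 64.5% ≤ 85%; employment 29 ≥ 6 mo → does not qualify.
Program C: score 701 ≥ 680; DTI 43.6% ≤ 45%; employment 29 ≥ 12 mo; reserves 12.6 ≥ 4 mo → qualifies.
Qualifying: Program A, Program C. Lowest rate is 4.12% → Program A.

Program A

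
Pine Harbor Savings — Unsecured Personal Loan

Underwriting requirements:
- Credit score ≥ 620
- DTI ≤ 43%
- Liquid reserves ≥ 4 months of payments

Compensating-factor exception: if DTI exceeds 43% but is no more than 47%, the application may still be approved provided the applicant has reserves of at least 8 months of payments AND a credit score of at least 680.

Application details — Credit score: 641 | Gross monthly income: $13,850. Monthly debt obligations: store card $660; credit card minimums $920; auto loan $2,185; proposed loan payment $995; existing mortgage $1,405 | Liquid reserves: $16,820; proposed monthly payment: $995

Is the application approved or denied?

Credit score 641 ≥ 620 (meets base)
Total debts = (660 + 920 + 2,185 + 995 + 1,405) = 6,165. DTI: 6,165 ÷ 13,850 = 44.5%, over the 43% base limit.
Reserves = 16,820/995 = 16.9 months ≥ 4
44.5% falls in the override range (43%–47%), so the compensating-factor test applies.
Reserves 16.9 ≥ 8 months; credit score 641 < 680.
Override conditions not both satisfied; exception does not apply.

Denied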